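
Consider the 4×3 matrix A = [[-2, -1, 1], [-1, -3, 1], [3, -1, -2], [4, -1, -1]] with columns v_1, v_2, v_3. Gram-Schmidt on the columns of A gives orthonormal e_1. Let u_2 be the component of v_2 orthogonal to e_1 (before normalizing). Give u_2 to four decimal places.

u_2 = (-1.1333, -3.0667, -0.8000, -0.7333)

v_1 = (-2, -1, 3, 4); ‖v_1‖ = 5.4772, so e_1 = (-0.3651, -0.1826, 0.5477, 0.7303).
e_1·v_2 = (-0.3651)·(-1) + (-0.1826)·(-3) + 0.5477·(-1) + 0.7303·(-1) = -0.3651.
u_2 = v_2 + 0.3651·e_1 = (-1.1333, -3.0667, -0.8000, -0.7333).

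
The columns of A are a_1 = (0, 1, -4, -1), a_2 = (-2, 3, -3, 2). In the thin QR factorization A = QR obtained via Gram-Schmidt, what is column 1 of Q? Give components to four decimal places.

q_1 = a_1/‖a_1‖ = (0, 1, -4, -1)/4.2426 = (0.0000, 0.2357, -0.9428, -0.2357).

q_1 = (0.0000, 0.2357, -0.9428, -0.2357)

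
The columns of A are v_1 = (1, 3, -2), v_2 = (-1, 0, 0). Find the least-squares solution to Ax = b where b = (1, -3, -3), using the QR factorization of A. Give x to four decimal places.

v_1 = (1, 3, -2); ‖v_1‖ = 3.7417, so e_1 = (0.2673, 0.8018, -0.5345).
e_1·v_2 = 0.2673·(-1) + 0.8018·0 + (-0.5345)·0 = -0.2673.
u_2 = v_2 + 0.2673·e_1 = (-0.9286, 0.2143, -0.1429).
‖u_2‖ = 0.9636, so e_2 = (-0.9636, 0.2224, -0.1482).
Qᵀb = (-0.5345, -1.1860).
Back-substitute: x_2 = -1.1860/0.9636 = -1.2308.
x_1 = (-0.5345 + 0.2673·(-1.2308))/3.7417 = -0.2308.

x = (-0.2308, -1.2308)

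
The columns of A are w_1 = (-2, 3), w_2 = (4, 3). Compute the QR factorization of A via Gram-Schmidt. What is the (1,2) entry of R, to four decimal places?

r_{12} = 0.2774

w_1 = (-2, 3); ‖w_1‖ = 3.6056, so q_1 = (-0.5547, 0.8321).
r_{12} = q_1·w_2 = 0.2774.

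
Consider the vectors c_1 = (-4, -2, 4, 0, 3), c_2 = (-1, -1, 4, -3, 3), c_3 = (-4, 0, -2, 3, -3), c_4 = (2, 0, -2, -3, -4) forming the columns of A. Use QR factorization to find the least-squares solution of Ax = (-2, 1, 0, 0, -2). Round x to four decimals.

x = (-1.1794, 1.5375, 1.2213, -0.2368)

q_1 = c_1/‖c_1‖ = (-4, -2, 4, 0, 3)/6.7082 = (-0.5963, -0.2981, 0.5963, 0.0000, 0.4472).
r_{12} = q_1·c_2 = 4.6212.
u_2 = c_2 − 4.6212·q_1 = (1.7556, 0.3778, 1.2444, -3.0000, 0.9333).
‖u_2‖ = 3.8268, so q_2 = (0.4588, 0.0987, 0.3252, -0.7839, 0.2439).
r_{13} = q_1·c_3 = -0.1491; r_{23} = q_2·c_3 = -5.5689.
u_3 = c_3 + 0.1491·q_1 + 5.5689·q_2 = (-1.5341, 0.5053, -0.1002, -1.3657, -1.5751).
‖u_3‖ = 2.6391, so q_3 = (-0.5813, 0.1915, -0.0379, -0.5175, -0.5968).
r_{14} = q_1·c_4 = -4.1740; r_{24} = q_2·c_4 = 1.6434; r_{34} = q_3·c_4 = 2.8530.
u_4 = c_4 + 4.1740·q_1 − 1.6434·q_2 − 2.8530·q_3 = (0.4157, -1.9529, 0.0627, -0.2353, -0.8314).
‖u_4‖ = 2.1765, so q_4 = (0.1910, -0.8973, 0.0288, -0.1081, -0.3820).
Qᵀb = (0.0000, -1.3066, 2.5477, -0.5153).
Back-substitute: x_4 = -0.5153/2.1765 = -0.2368.
x_3 = (2.5477 − 2.8530·(-0.2368))/2.6391 = 1.2213.
x_2 = (-1.3066 + 5.5689·1.2213 − 1.6434·(-0.2368))/3.8268 = 1.5375.
x_1 = (0.0000 − 4.6212·1.5375 + 0.1491·1.2213 + 4.1740·(-0.2368))/6.7082 = -1.1794.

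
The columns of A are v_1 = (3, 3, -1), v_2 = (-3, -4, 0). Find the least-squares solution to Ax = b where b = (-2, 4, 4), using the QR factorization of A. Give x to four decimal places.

x = (-4.7059, -4.3529)

e_1 = v_1/‖v_1‖ = (3, 3, -1)/4.3589 = (0.6882, 0.6882, -0.2294).
r_{12} = e_1·v_2 = -4.8177.
u_2 = v_2 + 4.8177·e_1 = (0.3158, -0.6842, -1.1053).
‖u_2‖ = 1.3377, so e_2 = (0.2361, -0.5115, -0.8262).
Qᵀb = (0.4588, -5.8230).
Back-substitute: x_2 = -5.8230/1.3377 = -4.3529.
x_1 = (0.4588 + 4.8177·(-4.3529))/4.3589 = -4.7059.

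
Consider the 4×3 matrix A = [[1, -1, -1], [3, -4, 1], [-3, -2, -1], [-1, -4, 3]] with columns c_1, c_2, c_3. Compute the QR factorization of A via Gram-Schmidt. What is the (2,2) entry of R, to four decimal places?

c_1 = (1, 3, -3, -1); ‖c_1‖ = 4.4721, so e_1 = (0.2236, 0.6708, -0.6708, -0.2236).
e_1·c_2 = 0.2236·(-1) + 0.6708·(-4) + (-0.6708)·(-2) + (-0.2236)·(-4) = -0.6708.
u_2 = c_2 + 0.6708·e_1 = (-0.8500, -3.5500, -2.4500, -4.1500).
r_{22} = ‖u_2‖ = 6.0457.

r_{22} = 6.0457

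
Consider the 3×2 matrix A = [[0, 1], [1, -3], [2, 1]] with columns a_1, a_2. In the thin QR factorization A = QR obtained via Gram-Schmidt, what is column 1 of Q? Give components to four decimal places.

e_1 = a_1/‖a_1‖ = (0, 1, 2)/2.2361 = (0.0000, 0.4472, 0.8944).

e_1 = (0.0000, 0.4472, 0.8944)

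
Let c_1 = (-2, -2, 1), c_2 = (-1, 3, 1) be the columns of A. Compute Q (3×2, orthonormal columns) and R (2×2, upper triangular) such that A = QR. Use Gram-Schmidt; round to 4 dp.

Q = [[-0.6667, -0.5270], [-0.6667, 0.7379], [0.3333, 0.4216]], R = [[3.0000, -1.0000], [0.0000, 3.1623]]

e_1 = c_1/‖c_1‖ = (-2, -2, 1)/3.0000 = (-0.6667, -0.6667, 0.3333).
r_{12} = e_1·c_2 = -1.0000.
u_2 = c_2 + 1.0000·e_1 = (-1.6667, 2.3333, 1.3333).
‖u_2‖ = 3.1623, so e_2 = (-0.5270, 0.7379, 0.4216).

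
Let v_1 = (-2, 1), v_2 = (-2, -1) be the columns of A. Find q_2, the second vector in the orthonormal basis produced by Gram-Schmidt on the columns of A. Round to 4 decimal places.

v_1 = (-2, 1); ‖v_1‖ = 2.2361, so q_1 = (-0.8944, 0.4472).
q_1·v_2 = (-0.8944)·(-2) + 0.4472·(-1) = 1.3416.
u_2 = v_2 − 1.3416·q_1 = (-0.8000, -1.6000).
‖u_2‖ = 1.7889, so q_2 = (-0.4472, -0.8944).

q_2 = (-0.4472, -0.8944)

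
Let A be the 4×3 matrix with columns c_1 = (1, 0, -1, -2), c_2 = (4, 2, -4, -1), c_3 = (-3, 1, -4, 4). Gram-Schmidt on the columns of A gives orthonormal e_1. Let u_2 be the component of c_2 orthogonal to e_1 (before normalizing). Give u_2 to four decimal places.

e_1 = c_1/‖c_1‖ = (1, 0, -1, -2)/2.4495 = (0.4082, 0.0000, -0.4082, -0.8165).
r_{12} = e_1·c_2 = 4.0825.
u_2 = c_2 − 4.0825·e_1 = (2.3333, 2.0000, -2.3333, 2.3333).

u_2 = (2.3333, 2.0000, -2.3333, 2.3333)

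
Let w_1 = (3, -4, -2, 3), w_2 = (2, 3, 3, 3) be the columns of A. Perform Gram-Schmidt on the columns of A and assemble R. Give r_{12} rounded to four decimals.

r_{12} = -0.4867

e_1 = w_1/‖w_1‖ = (3, -4, -2, 3)/6.1644 = (0.4867, -0.6489, -0.3244, 0.4867).
r_{12} = e_1·w_2 = -0.4867.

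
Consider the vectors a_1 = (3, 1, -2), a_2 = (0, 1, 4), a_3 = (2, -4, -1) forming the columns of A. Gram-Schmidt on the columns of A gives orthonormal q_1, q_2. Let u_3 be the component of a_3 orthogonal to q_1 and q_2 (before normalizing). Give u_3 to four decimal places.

u_3 = (1.8095, -3.6190, 0.9048)

a_1 = (3, 1, -2); ‖a_1‖ = 3.7417, so q_1 = (0.8018, 0.2673, -0.5345).
q_1·a_2 = 0.8018·0 + 0.2673·1 + (-0.5345)·4 = -1.8708.
u_2 = a_2 + 1.8708·q_1 = (1.5000, 1.5000, 3.0000).
‖u_2‖ = 3.6742, so q_2 = (0.4082, 0.4082, 0.8165).
q_1·a_3 = 0.8018·2 + 0.2673·(-4) + (-0.5345)·(-1) = 1.0690; q_2·a_3 = 0.4082·2 + 0.4082·(-4) + 0.8165·(-1) = -1.6330.
u_3 = a_3 − 1.0690·q_1 + 1.6330·q_2 = (1.8095, -3.6190, 0.9048).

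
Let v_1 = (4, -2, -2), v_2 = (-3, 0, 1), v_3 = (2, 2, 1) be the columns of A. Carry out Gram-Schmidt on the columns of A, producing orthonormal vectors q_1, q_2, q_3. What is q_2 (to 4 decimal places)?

v_1 = (4, -2, -2); ‖v_1‖ = 4.8990, so q_1 = (0.8165, -0.4082, -0.4082).
q_1·v_2 = 0.8165·(-3) + (-0.4082)·0 + (-0.4082)·1 = -2.8577.
u_2 = v_2 + 2.8577·q_1 = (-0.6667, -1.1667, -0.1667).
‖u_2‖ = 1.3540, so q_2 = (-0.4924, -0.8616, -0.1231).

q_2 = (-0.4924, -0.8616, -0.1231)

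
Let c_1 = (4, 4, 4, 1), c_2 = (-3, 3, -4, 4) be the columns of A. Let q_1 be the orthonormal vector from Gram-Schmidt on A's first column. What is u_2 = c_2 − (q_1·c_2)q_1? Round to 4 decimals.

c_1 = (4, 4, 4, 1); ‖c_1‖ = 7.0000, so q_1 = (0.5714, 0.5714, 0.5714, 0.1429).
q_1·c_2 = 0.5714·(-3) + 0.5714·3 + 0.5714·(-4) + 0.1429·4 = -1.7143.
u_2 = c_2 + 1.7143·q_1 = (-2.0204, 3.9796, -3.0204, 4.2449).

u_2 = (-2.0204, 3.9796, -3.0204, 4.2449)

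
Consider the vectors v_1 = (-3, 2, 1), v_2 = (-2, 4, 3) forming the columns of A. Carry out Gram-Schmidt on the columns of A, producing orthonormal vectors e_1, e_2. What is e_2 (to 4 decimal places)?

e_1 = v_1/‖v_1‖ = (-3, 2, 1)/3.7417 = (-0.8018, 0.5345, 0.2673).
r_{12} = e_1·v_2 = 4.5434.
u_2 = v_2 − 4.5434·e_1 = (1.6429, 1.5714, 1.7857).
‖u_2‖ = 2.8909, so e_2 = (0.5683, 0.5436, 0.6177).

e_2 = (0.5683, 0.5436, 0.6177)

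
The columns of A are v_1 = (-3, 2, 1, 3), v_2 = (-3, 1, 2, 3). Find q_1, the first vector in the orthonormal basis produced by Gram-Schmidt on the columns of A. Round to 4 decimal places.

q_1 = v_1/‖v_1‖ = (-3, 2, 1, 3)/4.7958 = (-0.6255, 0.4170, 0.2085, 0.6255).

q_1 = (-0.6255, 0.4170, 0.2085, 0.6255)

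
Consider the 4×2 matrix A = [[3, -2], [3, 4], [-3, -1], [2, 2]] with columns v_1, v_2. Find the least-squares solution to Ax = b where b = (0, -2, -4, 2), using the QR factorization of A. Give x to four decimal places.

x = (0.4125, -0.2145)

v_1 = (3, 3, -3, 2); ‖v_1‖ = 5.5678, so e_1 = (0.5388, 0.5388, -0.5388, 0.3592).
e_1·v_2 = 0.5388·(-2) + 0.5388·4 + (-0.5388)·(-1) + 0.3592·2 = 2.3349.
u_2 = v_2 − 2.3349·e_1 = (-3.2581, 2.7419, 0.2581, 1.1613).
‖u_2‖ = 4.4214, so e_2 = (-0.7369, 0.6202, 0.0584, 0.2627).
Qᵀb = (1.7961, -0.9485).
Back-substitute: x_2 = -0.9485/4.4214 = -0.2145.
x_1 = (1.7961 − 2.3349·(-0.2145))/5.5678 = 0.4125.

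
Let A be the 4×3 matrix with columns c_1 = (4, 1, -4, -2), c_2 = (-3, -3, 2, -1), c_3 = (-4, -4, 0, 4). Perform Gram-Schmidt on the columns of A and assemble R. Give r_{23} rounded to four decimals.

r_{23} = 1.2341

q_1 = c_1/‖c_1‖ = (4, 1, -4, -2)/6.0828 = (0.6576, 0.1644, -0.6576, -0.3288).
r_{12} = q_1·c_2 = -3.4524.
u_2 = c_2 + 3.4524·q_1 = (-0.7297, -2.4324, -0.2703, -2.1351).
‖u_2‖ = 3.3288, so q_2 = (-0.2192, -0.7307, -0.0812, -0.6414).
r_{23} = q_2·c_3 = 1.2341.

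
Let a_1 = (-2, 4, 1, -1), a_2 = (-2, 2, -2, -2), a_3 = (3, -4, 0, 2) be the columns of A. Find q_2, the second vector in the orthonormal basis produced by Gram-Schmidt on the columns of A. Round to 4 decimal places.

q_2 = (-0.2957, -0.0591, -0.8278, -0.4730)

a_1 = (-2, 4, 1, -1); ‖a_1‖ = 4.6904, so q_1 = (-0.4264, 0.8528, 0.2132, -0.2132).
q_1·a_2 = (-0.4264)·(-2) + 0.8528·2 + 0.2132·(-2) + (-0.2132)·(-2) = 2.5584.
u_2 = a_2 − 2.5584·q_1 = (-0.9091, -0.1818, -2.5455, -1.4545).
‖u_2‖ = 3.0748, so q_2 = (-0.2957, -0.0591, -0.8278, -0.4730).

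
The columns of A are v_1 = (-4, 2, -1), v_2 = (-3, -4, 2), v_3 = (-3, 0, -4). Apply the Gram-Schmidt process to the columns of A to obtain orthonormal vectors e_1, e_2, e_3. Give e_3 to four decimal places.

v_1 = (-4, 2, -1); ‖v_1‖ = 4.5826, so e_1 = (-0.8729, 0.4364, -0.2182).
e_1·v_2 = (-0.8729)·(-3) + 0.4364·(-4) + (-0.2182)·2 = 0.4364.
u_2 = v_2 − 0.4364·e_1 = (-2.6190, -4.1905, 2.0952).
‖u_2‖ = 5.3675, so e_2 = (-0.4880, -0.7807, 0.3904).
e_1·v_3 = (-0.8729)·(-3) + 0.4364·0 + (-0.2182)·(-4) = 3.4915; e_2·v_3 = (-0.4880)·(-3) + (-0.7807)·0 + 0.3904·(-4) = -0.0976.
u_3 = v_3 − 3.4915·e_1 + 0.0976·e_2 = (0.0000, -1.6000, -3.2000).
‖u_3‖ = 3.5777, so e_3 = (0.0000, -0.4472, -0.8944).

e_3 = (0.0000, -0.4472, -0.8944)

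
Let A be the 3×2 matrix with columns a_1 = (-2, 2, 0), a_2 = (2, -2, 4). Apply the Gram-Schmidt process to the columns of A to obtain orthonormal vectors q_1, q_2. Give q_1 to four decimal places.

q_1 = (-0.7071, 0.7071, 0.0000)

q_1 = a_1/‖a_1‖ = (-2, 2, 0)/2.8284 = (-0.7071, 0.7071, 0.0000).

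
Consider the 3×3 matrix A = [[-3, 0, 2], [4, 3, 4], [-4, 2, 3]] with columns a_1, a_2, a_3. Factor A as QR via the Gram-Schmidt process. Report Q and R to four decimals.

Q = [[-0.4685, 0.0824, 0.8796], [0.6247, 0.7349, 0.2639], [-0.6247, 0.6731, -0.3958]], R = [[6.4031, 0.6247, -0.3123], [0.0000, 3.5510, 5.1239], [0.0000, 0.0000, 1.6273]]

a_1 = (-3, 4, -4); ‖a_1‖ = 6.4031, so q_1 = (-0.4685, 0.6247, -0.6247).
q_1·a_2 = (-0.4685)·0 + 0.6247·3 + (-0.6247)·2 = 0.6247.
u_2 = a_2 − 0.6247·q_1 = (0.2927, 2.6098, 2.3902).
‖u_2‖ = 3.5510, so q_2 = (0.0824, 0.7349, 0.6731).
q_1·a_3 = (-0.4685)·2 + 0.6247·4 + (-0.6247)·3 = -0.3123; q_2·a_3 = 0.0824·2 + 0.7349·4 + 0.6731·3 = 5.1239.
u_3 = a_3 + 0.3123·q_1 − 5.1239·q_2 = (1.4313, 0.4294, -0.6441).
‖u_3‖ = 1.6273, so q_3 = (0.8796, 0.2639, -0.3958).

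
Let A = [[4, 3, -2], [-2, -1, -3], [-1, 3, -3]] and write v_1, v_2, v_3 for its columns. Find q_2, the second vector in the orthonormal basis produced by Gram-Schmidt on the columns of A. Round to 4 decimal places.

q_1 = v_1/‖v_1‖ = (4, -2, -1)/4.5826 = (0.8729, -0.4364, -0.2182).
r_{12} = q_1·v_2 = 2.4004.
u_2 = v_2 − 2.4004·q_1 = (0.9048, 0.0476, 3.5238).
‖u_2‖ = 3.6384, so q_2 = (0.2487, 0.0131, 0.9685).

q_2 = (0.2487, 0.0131, 0.9685)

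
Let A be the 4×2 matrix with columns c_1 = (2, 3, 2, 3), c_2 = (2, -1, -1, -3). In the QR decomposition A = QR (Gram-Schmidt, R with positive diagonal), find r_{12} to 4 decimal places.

e_1 = c_1/‖c_1‖ = (2, 3, 2, 3)/5.0990 = (0.3922, 0.5883, 0.3922, 0.5883).
r_{12} = e_1·c_2 = -1.9612.

r_{12} = -1.9612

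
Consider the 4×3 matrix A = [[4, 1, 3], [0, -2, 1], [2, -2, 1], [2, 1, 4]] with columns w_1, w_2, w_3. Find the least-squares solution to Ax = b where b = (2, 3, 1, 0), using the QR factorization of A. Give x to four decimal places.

x = (0.2519, -0.7241, 0.2456)

w_1 = (4, 0, 2, 2); ‖w_1‖ = 4.8990, so q_1 = (0.8165, 0.0000, 0.4082, 0.4082).
q_1·w_2 = 0.8165·1 + 0.0000·(-2) + 0.4082·(-2) + 0.4082·1 = 0.4082.
u_2 = w_2 − 0.4082·q_1 = (0.6667, -2.0000, -2.1667, 0.8333).
‖u_2‖ = 3.1358, so q_2 = (0.2126, -0.6378, -0.6909, 0.2657).
q_1·w_3 = 0.8165·3 + 0.0000·1 + 0.4082·1 + 0.4082·4 = 4.4907; q_2·w_3 = 0.2126·3 + (-0.6378)·1 + (-0.6909)·1 + 0.2657·4 = 0.3720.
u_3 = w_3 − 4.4907·q_1 − 0.3720·q_2 = (-0.7458, 1.2373, -0.5763, 2.0678).
‖u_3‖ = 2.5875, so q_3 = (-0.2882, 0.4782, -0.2227, 0.7992).
Qᵀb = (2.0412, -2.1791, 0.6354).
Back-substitute: x_3 = 0.6354/2.5875 = 0.2456.
x_2 = (-2.1791 − 0.3720·0.2456)/3.1358 = -0.7241.
x_1 = (2.0412 − 0.4082·(-0.7241) − 4.4907·0.2456)/4.8990 = 0.2519.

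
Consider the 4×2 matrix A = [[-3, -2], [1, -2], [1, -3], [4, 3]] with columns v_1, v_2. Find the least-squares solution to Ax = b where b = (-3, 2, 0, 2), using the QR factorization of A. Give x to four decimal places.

x = (0.7317, -0.0582)

v_1 = (-3, 1, 1, 4); ‖v_1‖ = 5.1962, so q_1 = (-0.5774, 0.1925, 0.1925, 0.7698).
q_1·v_2 = (-0.5774)·(-2) + 0.1925·(-2) + 0.1925·(-3) + 0.7698·3 = 2.5019.
u_2 = v_2 − 2.5019·q_1 = (-0.5556, -2.4815, -3.4815, 1.0741).
‖u_2‖ = 4.4431, so q_2 = (-0.1250, -0.5585, -0.7836, 0.2417).
Qᵀb = (3.6566, -0.2584).
Back-substitute: x_2 = -0.2584/4.4431 = -0.0582.
x_1 = (3.6566 − 2.5019·(-0.0582))/5.1962 = 0.7317.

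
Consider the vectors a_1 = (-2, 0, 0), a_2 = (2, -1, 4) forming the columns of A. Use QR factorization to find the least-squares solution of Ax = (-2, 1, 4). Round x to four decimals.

x = (1.8824, 0.8824)

a_1 = (-2, 0, 0); ‖a_1‖ = 2.0000, so q_1 = (-1.0000, 0.0000, 0.0000).
q_1·a_2 = (-1.0000)·2 + 0.0000·(-1) + 0.0000·4 = -2.0000.
u_2 = a_2 + 2.0000·q_1 = (0.0000, -1.0000, 4.0000).
‖u_2‖ = 4.1231, so q_2 = (0.0000, -0.2425, 0.9701).
Qᵀb = (2.0000, 3.6380).
Back-substitute: x_2 = 3.6380/4.1231 = 0.8824.
x_1 = (2.0000 + 2.0000·0.8824)/2.0000 = 1.8824.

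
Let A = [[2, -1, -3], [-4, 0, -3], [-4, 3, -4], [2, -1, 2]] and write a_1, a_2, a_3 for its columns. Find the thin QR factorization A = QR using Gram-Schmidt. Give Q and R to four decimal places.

e_1 = a_1/‖a_1‖ = (2, -4, -4, 2)/6.3246 = (0.3162, -0.6325, -0.6325, 0.3162).
r_{12} = e_1·a_2 = -2.5298.
u_2 = a_2 + 2.5298·e_1 = (-0.2000, -1.6000, 1.4000, -0.2000).
‖u_2‖ = 2.1448, so e_2 = (-0.0933, -0.7460, 0.6528, -0.0933).
r_{13} = e_1·a_3 = 4.1110; r_{23} = e_2·a_3 = -0.2798.
u_3 = a_3 − 4.1110·e_1 + 0.2798·e_2 = (-4.3261, -0.6087, -1.2174, 0.6739).
‖u_3‖ = 4.5849, so e_3 = (-0.9435, -0.1328, -0.2655, 0.1470).

Q = [[0.3162, -0.0933, -0.9435], [-0.6325, -0.7460, -0.1328], [-0.6325, 0.6528, -0.2655], [0.3162, -0.0933, 0.1470]], R = [[6.3246, -2.5298, 4.1110], [0.0000, 2.1448, -0.2798], [0.0000, 0.0000, 4.5849]]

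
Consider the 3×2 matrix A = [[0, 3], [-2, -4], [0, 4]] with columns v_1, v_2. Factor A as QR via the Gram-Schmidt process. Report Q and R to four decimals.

Q = [[0.0000, 0.6000], [-1.0000, 0.0000], [0.0000, 0.8000]], R = [[2.0000, 4.0000], [0.0000, 5.0000]]

v_1 = (0, -2, 0); ‖v_1‖ = 2.0000, so e_1 = (0.0000, -1.0000, 0.0000).
e_1·v_2 = 0.0000·3 + (-1.0000)·(-4) + 0.0000·4 = 4.0000.
u_2 = v_2 − 4.0000·e_1 = (3.0000, 0.0000, 4.0000).
‖u_2‖ = 5.0000, so e_2 = (0.6000, 0.0000, 0.8000).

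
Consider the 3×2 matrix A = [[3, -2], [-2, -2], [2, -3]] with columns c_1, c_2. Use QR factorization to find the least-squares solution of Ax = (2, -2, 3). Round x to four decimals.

c_1 = (3, -2, 2); ‖c_1‖ = 4.1231, so e_1 = (0.7276, -0.4851, 0.4851).
e_1·c_2 = 0.7276·(-2) + (-0.4851)·(-2) + 0.4851·(-3) = -1.9403.
u_2 = c_2 + 1.9403·e_1 = (-0.5882, -2.9412, -2.0588).
‖u_2‖ = 3.6380, so e_2 = (-0.1617, -0.8085, -0.5659).
Qᵀb = (3.8806, -0.4042).
Back-substitute: x_2 = -0.4042/3.6380 = -0.1111.
x_1 = (3.8806 + 1.9403·(-0.1111))/4.1231 = 0.8889.

x = (0.8889, -0.1111)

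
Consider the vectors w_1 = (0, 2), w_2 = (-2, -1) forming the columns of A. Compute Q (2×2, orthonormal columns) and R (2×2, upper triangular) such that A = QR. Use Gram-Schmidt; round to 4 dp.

w_1 = (0, 2); ‖w_1‖ = 2.0000, so e_1 = (0.0000, 1.0000).
e_1·w_2 = 0.0000·(-2) + 1.0000·(-1) = -1.0000.
u_2 = w_2 + 1.0000·e_1 = (-2.0000, 0.0000).
‖u_2‖ = 2.0000, so e_2 = (-1.0000, 0.0000).

Q = [[0.0000, -1.0000], [1.0000, 0.0000]], R = [[2.0000, -1.0000], [0.0000, 2.0000]]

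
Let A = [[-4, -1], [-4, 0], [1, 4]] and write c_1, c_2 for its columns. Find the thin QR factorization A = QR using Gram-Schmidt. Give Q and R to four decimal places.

e_1 = c_1/‖c_1‖ = (-4, -4, 1)/5.7446 = (-0.6963, -0.6963, 0.1741).
r_{12} = e_1·c_2 = 1.3926.
u_2 = c_2 − 1.3926·e_1 = (-0.0303, 0.9697, 3.7576).
‖u_2‖ = 3.8808, so e_2 = (-0.0078, 0.2499, 0.9682).

Q = [[-0.6963, -0.0078], [-0.6963, 0.2499], [0.1741, 0.9682]], R = [[5.7446, 1.3926], [0.0000, 3.8808]]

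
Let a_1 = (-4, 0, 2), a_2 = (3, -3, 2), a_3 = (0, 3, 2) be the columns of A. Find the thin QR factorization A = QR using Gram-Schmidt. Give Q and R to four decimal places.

a_1 = (-4, 0, 2); ‖a_1‖ = 4.4721, so q_1 = (-0.8944, 0.0000, 0.4472).
q_1·a_2 = (-0.8944)·3 + 0.0000·(-3) + 0.4472·2 = -1.7889.
u_2 = a_2 + 1.7889·q_1 = (1.4000, -3.0000, 2.8000).
‖u_2‖ = 4.3359, so q_2 = (0.3229, -0.6919, 0.6458).
q_1·a_3 = (-0.8944)·0 + 0.0000·3 + 0.4472·2 = 0.8944; q_2·a_3 = 0.3229·0 + (-0.6919)·3 + 0.6458·2 = -0.7842.
u_3 = a_3 − 0.8944·q_1 + 0.7842·q_2 = (1.0532, 2.4574, 2.1064).
‖u_3‖ = 3.4037, so q_3 = (0.3094, 0.7220, 0.6189).

Q = [[-0.8944, 0.3229, 0.3094], [0.0000, -0.6919, 0.7220], [0.4472, 0.6458, 0.6189]], R = [[4.4721, -1.7889, 0.8944], [0.0000, 4.3359, -0.7842], [0.0000, 0.0000, 3.4037]]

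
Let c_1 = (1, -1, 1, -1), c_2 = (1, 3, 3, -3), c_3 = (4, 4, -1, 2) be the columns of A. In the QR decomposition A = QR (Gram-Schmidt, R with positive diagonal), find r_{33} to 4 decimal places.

c_1 = (1, -1, 1, -1); ‖c_1‖ = 2.0000, so q_1 = (0.5000, -0.5000, 0.5000, -0.5000).
q_1·c_2 = 0.5000·1 + (-0.5000)·3 + 0.5000·3 + (-0.5000)·(-3) = 2.0000.
u_2 = c_2 − 2.0000·q_1 = (0.0000, 4.0000, 2.0000, -2.0000).
‖u_2‖ = 4.8990, so q_2 = (0.0000, 0.8165, 0.4082, -0.4082).
q_1·c_3 = 0.5000·4 + (-0.5000)·4 + 0.5000·(-1) + (-0.5000)·2 = -1.5000; q_2·c_3 = 0.0000·4 + 0.8165·4 + 0.4082·(-1) + (-0.4082)·2 = 2.0412.
u_3 = c_3 + 1.5000·q_1 − 2.0412·q_2 = (4.7500, 1.5833, -1.0833, 2.0833).
r_{33} = ‖u_3‖ = 5.5302.

r_{33} = 5.5302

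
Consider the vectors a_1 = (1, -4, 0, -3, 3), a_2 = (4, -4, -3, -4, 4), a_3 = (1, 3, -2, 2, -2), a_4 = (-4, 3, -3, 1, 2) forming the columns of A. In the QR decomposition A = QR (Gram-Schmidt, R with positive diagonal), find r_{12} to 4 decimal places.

r_{12} = 7.4374

a_1 = (1, -4, 0, -3, 3); ‖a_1‖ = 5.9161, so q_1 = (0.1690, -0.6761, 0.0000, -0.5071, 0.5071).
r_{12} = q_1·a_2 = 7.4374.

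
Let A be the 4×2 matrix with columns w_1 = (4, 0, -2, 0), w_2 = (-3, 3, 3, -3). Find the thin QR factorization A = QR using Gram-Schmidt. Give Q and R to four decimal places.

Q = [[0.8944, 0.1348], [0.0000, 0.6742], [-0.4472, 0.2697], [0.0000, -0.6742]], R = [[4.4721, -4.0249], [0.0000, 4.4497]]

w_1 = (4, 0, -2, 0); ‖w_1‖ = 4.4721, so q_1 = (0.8944, 0.0000, -0.4472, 0.0000).
q_1·w_2 = 0.8944·(-3) + 0.0000·3 + (-0.4472)·3 + 0.0000·(-3) = -4.0249.
u_2 = w_2 + 4.0249·q_1 = (0.6000, 3.0000, 1.2000, -3.0000).
‖u_2‖ = 4.4497, so q_2 = (0.1348, 0.6742, 0.2697, -0.6742).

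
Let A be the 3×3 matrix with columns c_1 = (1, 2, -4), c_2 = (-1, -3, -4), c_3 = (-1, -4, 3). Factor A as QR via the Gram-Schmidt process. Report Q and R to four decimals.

c_1 = (1, 2, -4); ‖c_1‖ = 4.5826, so e_1 = (0.2182, 0.4364, -0.8729).
e_1·c_2 = 0.2182·(-1) + 0.4364·(-3) + (-0.8729)·(-4) = 1.9640.
u_2 = c_2 − 1.9640·e_1 = (-1.4286, -3.8571, -2.2857).
‖u_2‖ = 4.7056, so e_2 = (-0.3036, -0.8197, -0.4857).
e_1·c_3 = 0.2182·(-1) + 0.4364·(-4) + (-0.8729)·3 = -4.5826; e_2·c_3 = (-0.3036)·(-1) + (-0.8197)·(-4) + (-0.4857)·3 = 2.1251.
u_3 = c_3 + 4.5826·e_1 − 2.1251·e_2 = (0.6452, -0.2581, 0.0323).
‖u_3‖ = 0.6956, so e_3 = (0.9275, -0.3710, 0.0464).

Q = [[0.2182, -0.3036, 0.9275], [0.4364, -0.8197, -0.3710], [-0.8729, -0.4857, 0.0464]], R = [[4.5826, 1.9640, -4.5826], [0.0000, 4.7056, 2.1251], [0.0000, 0.0000, 0.6956]]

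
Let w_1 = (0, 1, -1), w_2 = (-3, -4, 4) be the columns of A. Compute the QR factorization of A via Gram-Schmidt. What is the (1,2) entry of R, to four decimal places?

w_1 = (0, 1, -1); ‖w_1‖ = 1.4142, so q_1 = (0.0000, 0.7071, -0.7071).
r_{12} = q_1·w_2 = -5.6569.

r_{12} = -5.6569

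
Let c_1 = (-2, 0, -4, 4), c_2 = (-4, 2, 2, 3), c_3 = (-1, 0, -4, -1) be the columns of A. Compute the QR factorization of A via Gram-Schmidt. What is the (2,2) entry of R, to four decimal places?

q_1 = c_1/‖c_1‖ = (-2, 0, -4, 4)/6.0000 = (-0.3333, 0.0000, -0.6667, 0.6667).
r_{12} = q_1·c_2 = 2.0000.
u_2 = c_2 − 2.0000·q_1 = (-3.3333, 2.0000, 3.3333, 1.6667).
r_{22} = ‖u_2‖ = 5.3852.

r_{22} = 5.3852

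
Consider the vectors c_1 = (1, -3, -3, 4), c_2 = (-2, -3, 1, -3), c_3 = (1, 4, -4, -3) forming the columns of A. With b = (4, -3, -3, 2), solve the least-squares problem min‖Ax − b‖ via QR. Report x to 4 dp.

c_1 = (1, -3, -3, 4); ‖c_1‖ = 5.9161, so e_1 = (0.1690, -0.5071, -0.5071, 0.6761).
e_1·c_2 = 0.1690·(-2) + (-0.5071)·(-3) + (-0.5071)·1 + 0.6761·(-3) = -1.3522.
u_2 = c_2 + 1.3522·e_1 = (-1.7714, -3.6857, 0.3143, -2.0857).
‖u_2‖ = 4.6012, so e_2 = (-0.3850, -0.8010, 0.0683, -0.4533).
e_1·c_3 = 0.1690·1 + (-0.5071)·4 + (-0.5071)·(-4) + 0.6761·(-3) = -1.8593; e_2·c_3 = (-0.3850)·1 + (-0.8010)·4 + 0.0683·(-4) + (-0.4533)·(-3) = -2.5024.
u_3 = c_3 + 1.8593·e_1 + 2.5024·e_2 = (0.3509, 1.0526, -4.7719, -2.8772).
‖u_3‖ = 5.6816, so e_3 = (0.0618, 0.1853, -0.8399, -0.5064).
Qᵀb = (5.0709, -0.2484, 1.1981).
Back-substitute: x_3 = 1.1981/5.6816 = 0.2109.
x_2 = (-0.2484 + 2.5024·0.2109)/4.6012 = 0.0607.
x_1 = (5.0709 + 1.3522·0.0607 + 1.8593·0.2109)/5.9161 = 0.9373.

x = (0.9373, 0.0607, 0.2109)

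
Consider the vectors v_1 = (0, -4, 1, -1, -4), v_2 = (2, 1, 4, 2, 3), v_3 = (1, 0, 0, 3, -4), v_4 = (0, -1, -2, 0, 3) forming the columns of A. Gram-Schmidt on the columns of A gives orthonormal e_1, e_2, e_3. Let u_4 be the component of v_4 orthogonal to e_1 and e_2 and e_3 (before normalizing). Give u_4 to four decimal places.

u_4 = (0.6358, -1.6769, -1.2885, 1.1959, 1.0558)

e_1 = v_1/‖v_1‖ = (0, -4, 1, -1, -4)/5.8310 = (0.0000, -0.6860, 0.1715, -0.1715, -0.6860).
r_{12} = e_1·v_2 = -2.4010.
u_2 = v_2 + 2.4010·e_1 = (2.0000, -0.6471, 4.4118, 1.5882, 1.3529).
‖u_2‖ = 5.3137, so e_2 = (0.3764, -0.1218, 0.8303, 0.2989, 0.2546).
r_{13} = e_1·v_3 = 2.2295; r_{23} = e_2·v_3 = 0.2546.
u_3 = v_3 − 2.2295·e_1 − 0.2546·e_2 = (0.9042, 1.5604, -0.5937, 3.3062, -2.5354).
‖u_3‖ = 4.5787, so e_3 = (0.1975, 0.3408, -0.1297, 0.7221, -0.5537).
r_{14} = e_1·v_4 = -1.7150; r_{24} = e_2·v_4 = -0.7749; r_{34} = e_3·v_4 = -1.7427.
u_4 = v_4 + 1.7150·e_1 + 0.7749·e_2 + 1.7427·e_3 = (0.6358, -1.6769, -1.2885, 1.1959, 1.0558).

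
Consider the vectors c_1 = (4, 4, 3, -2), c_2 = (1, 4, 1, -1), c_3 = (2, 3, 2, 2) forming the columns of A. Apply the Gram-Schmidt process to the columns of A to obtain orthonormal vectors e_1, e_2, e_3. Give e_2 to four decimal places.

e_2 = (-0.5406, 0.7864, -0.2949, 0.0491)

c_1 = (4, 4, 3, -2); ‖c_1‖ = 6.7082, so e_1 = (0.5963, 0.5963, 0.4472, -0.2981).
e_1·c_2 = 0.5963·1 + 0.5963·4 + 0.4472·1 + (-0.2981)·(-1) = 3.7268.
u_2 = c_2 − 3.7268·e_1 = (-1.2222, 1.7778, -0.6667, 0.1111).
‖u_2‖ = 2.2608, so e_2 = (-0.5406, 0.7864, -0.2949, 0.0491).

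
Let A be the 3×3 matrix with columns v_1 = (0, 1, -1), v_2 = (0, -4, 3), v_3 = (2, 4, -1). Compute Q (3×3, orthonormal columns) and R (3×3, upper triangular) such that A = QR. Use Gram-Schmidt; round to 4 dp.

v_1 = (0, 1, -1); ‖v_1‖ = 1.4142, so e_1 = (0.0000, 0.7071, -0.7071).
e_1·v_2 = 0.0000·0 + 0.7071·(-4) + (-0.7071)·3 = -4.9497.
u_2 = v_2 + 4.9497·e_1 = (0.0000, -0.5000, -0.5000).
‖u_2‖ = 0.7071, so e_2 = (0.0000, -0.7071, -0.7071).
e_1·v_3 = 0.0000·2 + 0.7071·4 + (-0.7071)·(-1) = 3.5355; e_2·v_3 = 0.0000·2 + (-0.7071)·4 + (-0.7071)·(-1) = -2.1213.
u_3 = v_3 − 3.5355·e_1 + 2.1213·e_2 = (2.0000, 0.0000, 0.0000).
‖u_3‖ = 2.0000, so e_3 = (1.0000, 0.0000, 0.0000).

Q = [[0.0000, 0.0000, 1.0000], [0.7071, -0.7071, 0.0000], [-0.7071, -0.7071, 0.0000]], R = [[1.4142, -4.9497, 3.5355], [0.0000, 0.7071, -2.1213], [0.0000, 0.0000, 2.0000]]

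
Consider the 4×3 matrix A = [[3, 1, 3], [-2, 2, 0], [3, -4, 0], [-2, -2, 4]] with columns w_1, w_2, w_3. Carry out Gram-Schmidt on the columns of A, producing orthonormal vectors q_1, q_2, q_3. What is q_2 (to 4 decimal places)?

q_1 = w_1/‖w_1‖ = (3, -2, 3, -2)/5.0990 = (0.5883, -0.3922, 0.5883, -0.3922).
r_{12} = q_1·w_2 = -1.7650.
u_2 = w_2 + 1.7650·q_1 = (2.0385, 1.3077, -2.9615, -2.6923).
‖u_2‖ = 4.6781, so q_2 = (0.4357, 0.2795, -0.6331, -0.5755).

q_2 = (0.4357, 0.2795, -0.6331, -0.5755)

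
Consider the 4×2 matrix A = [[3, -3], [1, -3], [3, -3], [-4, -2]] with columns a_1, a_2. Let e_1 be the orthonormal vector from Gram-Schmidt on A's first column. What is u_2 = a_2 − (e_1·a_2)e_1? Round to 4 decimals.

u_2 = (-1.8857, -2.6286, -1.8857, -3.4857)

a_1 = (3, 1, 3, -4); ‖a_1‖ = 5.9161, so e_1 = (0.5071, 0.1690, 0.5071, -0.6761).
e_1·a_2 = 0.5071·(-3) + 0.1690·(-3) + 0.5071·(-3) + (-0.6761)·(-2) = -2.1974.
u_2 = a_2 + 2.1974·e_1 = (-1.8857, -2.6286, -1.8857, -3.4857).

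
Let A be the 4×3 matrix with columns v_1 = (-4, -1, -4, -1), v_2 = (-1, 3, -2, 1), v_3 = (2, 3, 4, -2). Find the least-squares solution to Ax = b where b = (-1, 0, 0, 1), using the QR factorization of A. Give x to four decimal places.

q_1 = v_1/‖v_1‖ = (-4, -1, -4, -1)/5.8310 = (-0.6860, -0.1715, -0.6860, -0.1715).
r_{12} = q_1·v_2 = 1.3720.
u_2 = v_2 − 1.3720·q_1 = (-0.0588, 3.2353, -1.0588, 1.2353).
‖u_2‖ = 3.6218, so q_2 = (-0.0162, 0.8933, -0.2923, 0.3411).
r_{13} = q_1·v_3 = -4.2875; r_{23} = q_2·v_3 = 0.7958.
u_3 = v_3 + 4.2875·q_1 − 0.7958·q_2 = (-0.9283, 1.5538, 1.2915, -3.0067).
‖u_3‖ = 3.7396, so q_3 = (-0.2482, 0.4155, 0.3454, -0.8040).
Qᵀb = (0.5145, 0.3573, -0.5558).
Back-substitute: x_3 = -0.5558/3.7396 = -0.1486.
x_2 = (0.3573 − 0.7958·(-0.1486))/3.6218 = 0.1313.
x_1 = (0.5145 − 1.3720·0.1313 + 4.2875·(-0.1486))/5.8310 = -0.0519.

x = (-0.0519, 0.1313, -0.1486)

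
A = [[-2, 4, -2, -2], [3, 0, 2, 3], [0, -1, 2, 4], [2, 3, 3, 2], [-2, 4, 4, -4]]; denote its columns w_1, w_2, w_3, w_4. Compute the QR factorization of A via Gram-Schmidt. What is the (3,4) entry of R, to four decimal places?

r_{34} = 0.7231

w_1 = (-2, 3, 0, 2, -2); ‖w_1‖ = 4.5826, so q_1 = (-0.4364, 0.6547, 0.0000, 0.4364, -0.4364).
q_1·w_2 = (-0.4364)·4 + 0.6547·0 + 0.0000·(-1) + 0.4364·3 + (-0.4364)·4 = -2.1822.
u_2 = w_2 + 2.1822·q_1 = (3.0476, 1.4286, -1.0000, 3.9524, 3.0476).
‖u_2‖ = 6.1023, so q_2 = (0.4994, 0.2341, -0.1639, 0.6477, 0.4994).
q_1·w_3 = (-0.4364)·(-2) + 0.6547·2 + 0.0000·2 + 0.4364·3 + (-0.4364)·4 = 1.7457; q_2·w_3 = 0.4994·(-2) + 0.2341·2 + (-0.1639)·2 + 0.6477·3 + 0.4994·4 = 3.0824.
u_3 = w_3 − 1.7457·q_1 − 3.0824·q_2 = (-2.7775, 0.1355, 2.5051, 0.2417, 3.2225).
‖u_3‖ = 4.9448, so q_3 = (-0.5617, 0.0274, 0.5066, 0.0489, 0.6517).
r_{34} = q_3·w_4 = 0.7231.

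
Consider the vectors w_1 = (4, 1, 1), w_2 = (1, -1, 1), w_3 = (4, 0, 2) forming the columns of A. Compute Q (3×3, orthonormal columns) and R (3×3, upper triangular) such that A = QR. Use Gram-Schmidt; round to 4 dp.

Q = [[0.9428, 0.0765, -0.3244], [0.2357, -0.8412, 0.4867], [0.2357, 0.5353, 0.8111]], R = [[4.2426, 0.9428, 4.2426], [0.0000, 1.4530, 1.3765], [0.0000, 0.0000, 0.3244]]

e_1 = w_1/‖w_1‖ = (4, 1, 1)/4.2426 = (0.9428, 0.2357, 0.2357).
r_{12} = e_1·w_2 = 0.9428.
u_2 = w_2 − 0.9428·e_1 = (0.1111, -1.2222, 0.7778).
‖u_2‖ = 1.4530, so e_2 = (0.0765, -0.8412, 0.5353).
r_{13} = e_1·w_3 = 4.2426; r_{23} = e_2·w_3 = 1.3765.
u_3 = w_3 − 4.2426·e_1 − 1.3765·e_2 = (-0.1053, 0.1579, 0.2632).
‖u_3‖ = 0.3244, so e_3 = (-0.3244, 0.4867, 0.8111).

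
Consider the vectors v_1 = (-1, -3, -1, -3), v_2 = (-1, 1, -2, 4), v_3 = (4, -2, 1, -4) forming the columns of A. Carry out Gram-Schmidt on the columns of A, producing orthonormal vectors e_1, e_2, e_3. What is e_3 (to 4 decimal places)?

e_1 = v_1/‖v_1‖ = (-1, -3, -1, -3)/4.4721 = (-0.2236, -0.6708, -0.2236, -0.6708).
r_{12} = e_1·v_2 = -2.6833.
u_2 = v_2 + 2.6833·e_1 = (-1.6000, -0.8000, -2.6000, 2.2000).
‖u_2‖ = 3.8471, so e_2 = (-0.4159, -0.2080, -0.6758, 0.5719).
r_{13} = e_1·v_3 = 2.9069; r_{23} = e_2·v_3 = -4.2110.
u_3 = v_3 − 2.9069·e_1 + 4.2110·e_2 = (2.8986, -0.9257, -1.1959, 0.3581).
‖u_3‖ = 3.2890, so e_3 = (0.8813, -0.2814, -0.3636, 0.1089).

e_3 = (0.8813, -0.2814, -0.3636, 0.1089)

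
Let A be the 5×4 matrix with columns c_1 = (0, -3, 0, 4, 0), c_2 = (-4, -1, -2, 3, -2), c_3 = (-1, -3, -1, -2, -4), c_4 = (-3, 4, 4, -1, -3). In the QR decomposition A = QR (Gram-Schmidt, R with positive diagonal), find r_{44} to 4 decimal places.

c_1 = (0, -3, 0, 4, 0); ‖c_1‖ = 5.0000, so q_1 = (0.0000, -0.6000, 0.0000, 0.8000, 0.0000).
q_1·c_2 = 0.0000·(-4) + (-0.6000)·(-1) + 0.0000·(-2) + 0.8000·3 + 0.0000·(-2) = 3.0000.
u_2 = c_2 − 3.0000·q_1 = (-4.0000, 0.8000, -2.0000, 0.6000, -2.0000).
‖u_2‖ = 5.0000, so q_2 = (-0.8000, 0.1600, -0.4000, 0.1200, -0.4000).
q_1·c_3 = 0.0000·(-1) + (-0.6000)·(-3) + 0.0000·(-1) + 0.8000·(-2) + 0.0000·(-4) = 0.2000; q_2·c_3 = (-0.8000)·(-1) + 0.1600·(-3) + (-0.4000)·(-1) + 0.1200·(-2) + (-0.4000)·(-4) = 2.0800.
u_3 = c_3 − 0.2000·q_1 − 2.0800·q_2 = (0.6640, -3.2128, -0.1680, -2.4096, -3.1680).
‖u_3‖ = 5.1608, so q_3 = (0.1287, -0.6225, -0.0326, -0.4669, -0.6139).
q_1·c_4 = 0.0000·(-3) + (-0.6000)·4 + 0.0000·4 + 0.8000·(-1) + 0.0000·(-3) = -3.2000; q_2·c_4 = (-0.8000)·(-3) + 0.1600·4 + (-0.4000)·4 + 0.1200·(-1) + (-0.4000)·(-3) = 2.5200; q_3·c_4 = 0.1287·(-3) + (-0.6225)·4 + (-0.0326)·4 + (-0.4669)·(-1) + (-0.6139)·(-3) = -0.6979.
u_4 = c_4 + 3.2000·q_1 − 2.5200·q_2 + 0.6979·q_3 = (-0.8942, 1.2423, 4.9853, 0.9318, -2.4204).
r_{44} = ‖u_4‖ = 5.8243.

r_{44} = 5.8243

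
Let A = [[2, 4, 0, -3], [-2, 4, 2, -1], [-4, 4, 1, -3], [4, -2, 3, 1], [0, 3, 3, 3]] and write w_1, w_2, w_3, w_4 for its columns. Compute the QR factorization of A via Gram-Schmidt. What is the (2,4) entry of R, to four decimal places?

w_1 = (2, -2, -4, 4, 0); ‖w_1‖ = 6.3246, so e_1 = (0.3162, -0.3162, -0.6325, 0.6325, 0.0000).
e_1·w_2 = 0.3162·4 + (-0.3162)·4 + (-0.6325)·4 + 0.6325·(-2) + 0.0000·3 = -3.7947.
u_2 = w_2 + 3.7947·e_1 = (5.2000, 2.8000, 1.6000, 0.4000, 3.0000).
‖u_2‖ = 6.8264, so e_2 = (0.7617, 0.4102, 0.2344, 0.0586, 0.4395).
r_{24} = e_2·w_4 = -2.0216.

r_{24} = -2.0216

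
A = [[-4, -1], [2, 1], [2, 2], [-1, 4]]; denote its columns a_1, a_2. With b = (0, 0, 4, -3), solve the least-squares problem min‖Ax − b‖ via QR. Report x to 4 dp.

x = (0.5175, -0.3230)

a_1 = (-4, 2, 2, -1); ‖a_1‖ = 5.0000, so q_1 = (-0.8000, 0.4000, 0.4000, -0.2000).
q_1·a_2 = (-0.8000)·(-1) + 0.4000·1 + 0.4000·2 + (-0.2000)·4 = 1.2000.
u_2 = a_2 − 1.2000·q_1 = (-0.0400, 0.5200, 1.5200, 4.2400).
‖u_2‖ = 4.5343, so q_2 = (-0.0088, 0.1147, 0.3352, 0.9351).
Qᵀb = (2.2000, -1.4644).
Back-substitute: x_2 = -1.4644/4.5343 = -0.3230.
x_1 = (2.2000 − 1.2000·(-0.3230))/5.0000 = 0.5175.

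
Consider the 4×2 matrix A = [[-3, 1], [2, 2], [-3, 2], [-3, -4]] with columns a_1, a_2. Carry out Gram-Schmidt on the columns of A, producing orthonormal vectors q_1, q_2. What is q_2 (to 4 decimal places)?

a_1 = (-3, 2, -3, -3); ‖a_1‖ = 5.5678, so q_1 = (-0.5388, 0.3592, -0.5388, -0.5388).
q_1·a_2 = (-0.5388)·1 + 0.3592·2 + (-0.5388)·2 + (-0.5388)·(-4) = 1.2572.
u_2 = a_2 − 1.2572·q_1 = (1.6774, 1.5484, 2.6774, -3.3226).
‖u_2‖ = 4.8394, so q_2 = (0.3466, 0.3200, 0.5533, -0.6866).

q_2 = (0.3466, 0.3200, 0.5533, -0.6866)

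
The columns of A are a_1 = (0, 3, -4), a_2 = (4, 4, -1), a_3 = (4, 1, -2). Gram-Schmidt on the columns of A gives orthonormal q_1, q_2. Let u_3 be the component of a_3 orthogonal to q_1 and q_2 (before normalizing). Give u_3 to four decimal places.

q_1 = a_1/‖a_1‖ = (0, 3, -4)/5.0000 = (0.0000, 0.6000, -0.8000).
r_{12} = q_1·a_2 = 3.2000.
u_2 = a_2 − 3.2000·q_1 = (4.0000, 2.0800, 1.5600).
‖u_2‖ = 4.7707, so q_2 = (0.8384, 0.4360, 0.3270).
r_{13} = q_1·a_3 = 2.2000; r_{23} = q_2·a_3 = 3.1358.
u_3 = a_3 − 2.2000·q_1 − 3.1358·q_2 = (1.3708, -1.6872, -1.2654).

u_3 = (1.3708, -1.6872, -1.2654)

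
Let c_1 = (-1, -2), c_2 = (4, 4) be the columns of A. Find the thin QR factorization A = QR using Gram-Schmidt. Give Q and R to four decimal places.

c_1 = (-1, -2); ‖c_1‖ = 2.2361, so q_1 = (-0.4472, -0.8944).
q_1·c_2 = (-0.4472)·4 + (-0.8944)·4 = -5.3666.
u_2 = c_2 + 5.3666·q_1 = (1.6000, -0.8000).
‖u_2‖ = 1.7889, so q_2 = (0.8944, -0.4472).

Q = [[-0.4472, 0.8944], [-0.8944, -0.4472]], R = [[2.2361, -5.3666], [0.0000, 1.7889]]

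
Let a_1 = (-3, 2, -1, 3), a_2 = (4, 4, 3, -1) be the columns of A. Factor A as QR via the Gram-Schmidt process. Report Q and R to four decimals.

a_1 = (-3, 2, -1, 3); ‖a_1‖ = 4.7958, so q_1 = (-0.6255, 0.4170, -0.2085, 0.6255).
q_1·a_2 = (-0.6255)·4 + 0.4170·4 + (-0.2085)·3 + 0.6255·(-1) = -2.0851.
u_2 = a_2 + 2.0851·q_1 = (2.6957, 4.8696, 2.5652, 0.3043).
‖u_2‖ = 6.1361, so q_2 = (0.4393, 0.7936, 0.4181, 0.0496).

Q = [[-0.6255, 0.4393], [0.4170, 0.7936], [-0.2085, 0.4181], [0.6255, 0.0496]], R = [[4.7958, -2.0851], [0.0000, 6.1361]]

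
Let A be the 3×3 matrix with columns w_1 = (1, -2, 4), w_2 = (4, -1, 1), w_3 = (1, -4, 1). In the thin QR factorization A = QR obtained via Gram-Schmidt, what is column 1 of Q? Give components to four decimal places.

w_1 = (1, -2, 4); ‖w_1‖ = 4.5826, so e_1 = (0.2182, -0.4364, 0.8729).

e_1 = (0.2182, -0.4364, 0.8729)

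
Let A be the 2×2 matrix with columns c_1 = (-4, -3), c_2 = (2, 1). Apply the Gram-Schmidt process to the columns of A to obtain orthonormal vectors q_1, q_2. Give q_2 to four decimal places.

q_1 = c_1/‖c_1‖ = (-4, -3)/5.0000 = (-0.8000, -0.6000).
r_{12} = q_1·c_2 = -2.2000.
u_2 = c_2 + 2.2000·q_1 = (0.2400, -0.3200).
‖u_2‖ = 0.4000, so q_2 = (0.6000, -0.8000).

q_2 = (0.6000, -0.8000)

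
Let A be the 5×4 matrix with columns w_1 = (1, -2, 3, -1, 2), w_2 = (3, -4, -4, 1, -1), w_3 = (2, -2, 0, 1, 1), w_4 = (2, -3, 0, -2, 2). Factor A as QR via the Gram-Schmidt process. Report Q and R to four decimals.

w_1 = (1, -2, 3, -1, 2); ‖w_1‖ = 4.3589, so e_1 = (0.2294, -0.4588, 0.6882, -0.2294, 0.4588).
e_1·w_2 = 0.2294·3 + (-0.4588)·(-4) + 0.6882·(-4) + (-0.2294)·1 + 0.4588·(-1) = -0.9177.
u_2 = w_2 + 0.9177·e_1 = (3.2105, -4.4211, -3.3684, 0.7895, -0.5789).
‖u_2‖ = 6.4929, so e_2 = (0.4945, -0.6809, -0.5188, 0.1216, -0.0892).
e_1·w_3 = 0.2294·2 + (-0.4588)·(-2) + 0.6882·0 + (-0.2294)·1 + 0.4588·1 = 1.6059; e_2·w_3 = 0.4945·2 + (-0.6809)·(-2) + (-0.5188)·0 + 0.1216·1 + (-0.0892)·1 = 2.3832.
u_3 = w_3 − 1.6059·e_1 − 2.3832·e_2 = (0.4532, 0.3596, 0.1311, 1.0787, 0.4757).
‖u_3‖ = 1.3197, so e_3 = (0.3434, 0.2725, 0.0993, 0.8174, 0.3604).
e_1·w_4 = 0.2294·2 + (-0.4588)·(-3) + 0.6882·0 + (-0.2294)·(-2) + 0.4588·2 = 3.2118; e_2·w_4 = 0.4945·2 + (-0.6809)·(-3) + (-0.5188)·0 + 0.1216·(-2) + (-0.0892)·2 = 2.6101; e_3·w_4 = 0.3434·2 + 0.2725·(-3) + 0.0993·0 + 0.8174·(-2) + 0.3604·2 = -1.0444.
u_4 = w_4 − 3.2118·e_1 − 2.6101·e_2 + 1.0444·e_3 = (0.3312, 0.5355, -0.7527, -0.7269, 1.1355).
‖u_4‖ = 1.6675, so e_4 = (0.1986, 0.3211, -0.4514, -0.4359, 0.6809).

Q = [[0.2294, 0.4945, 0.3434, 0.1986], [-0.4588, -0.6809, 0.2725, 0.3211], [0.6882, -0.5188, 0.0993, -0.4514], [-0.2294, 0.1216, 0.8174, -0.4359], [0.4588, -0.0892, 0.3604, 0.6809]], R = [[4.3589, -0.9177, 1.6059, 3.2118], [0.0000, 6.4929, 2.3832, 2.6101], [0.0000, 0.0000, 1.3197, -1.0444], [0.0000, 0.0000, 0.0000, 1.6675]]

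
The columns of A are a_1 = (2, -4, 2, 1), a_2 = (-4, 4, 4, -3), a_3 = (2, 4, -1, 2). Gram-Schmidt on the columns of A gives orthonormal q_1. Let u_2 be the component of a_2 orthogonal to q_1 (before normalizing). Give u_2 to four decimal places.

u_2 = (-2.4800, 0.9600, 5.5200, -2.2400)

a_1 = (2, -4, 2, 1); ‖a_1‖ = 5.0000, so q_1 = (0.4000, -0.8000, 0.4000, 0.2000).
q_1·a_2 = 0.4000·(-4) + (-0.8000)·4 + 0.4000·4 + 0.2000·(-3) = -3.8000.
u_2 = a_2 + 3.8000·q_1 = (-2.4800, 0.9600, 5.5200, -2.2400).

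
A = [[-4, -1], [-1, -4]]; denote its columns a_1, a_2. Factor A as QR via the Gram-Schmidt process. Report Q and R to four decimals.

a_1 = (-4, -1); ‖a_1‖ = 4.1231, so e_1 = (-0.9701, -0.2425).
e_1·a_2 = (-0.9701)·(-1) + (-0.2425)·(-4) = 1.9403.
u_2 = a_2 − 1.9403·e_1 = (0.8824, -3.5294).
‖u_2‖ = 3.6380, so e_2 = (0.2425, -0.9701).

Q = [[-0.9701, 0.2425], [-0.2425, -0.9701]], R = [[4.1231, 1.9403], [0.0000, 3.6380]]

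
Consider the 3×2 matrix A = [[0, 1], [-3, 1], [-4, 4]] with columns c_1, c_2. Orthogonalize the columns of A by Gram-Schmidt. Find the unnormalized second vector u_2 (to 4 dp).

u_2 = (1.0000, -1.2800, 0.9600)

c_1 = (0, -3, -4); ‖c_1‖ = 5.0000, so e_1 = (0.0000, -0.6000, -0.8000).
e_1·c_2 = 0.0000·1 + (-0.6000)·1 + (-0.8000)·4 = -3.8000.
u_2 = c_2 + 3.8000·e_1 = (1.0000, -1.2800, 0.9600).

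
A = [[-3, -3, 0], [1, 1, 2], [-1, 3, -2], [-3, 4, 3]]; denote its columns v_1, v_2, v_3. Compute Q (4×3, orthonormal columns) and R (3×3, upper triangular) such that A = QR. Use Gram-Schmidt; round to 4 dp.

Q = [[-0.6708, -0.6455, 0.0000], [0.2236, 0.2152, 0.5270], [-0.2236, 0.4734, -0.7379], [-0.6708, 0.5594, 0.4216]], R = [[4.4721, -1.1180, -1.1180], [0.0000, 5.8095, 1.1619], [0.0000, 0.0000, 3.7947]]

v_1 = (-3, 1, -1, -3); ‖v_1‖ = 4.4721, so q_1 = (-0.6708, 0.2236, -0.2236, -0.6708).
q_1·v_2 = (-0.6708)·(-3) + 0.2236·1 + (-0.2236)·3 + (-0.6708)·4 = -1.1180.
u_2 = v_2 + 1.1180·q_1 = (-3.7500, 1.2500, 2.7500, 3.2500).
‖u_2‖ = 5.8095, so q_2 = (-0.6455, 0.2152, 0.4734, 0.5594).
q_1·v_3 = (-0.6708)·0 + 0.2236·2 + (-0.2236)·(-2) + (-0.6708)·3 = -1.1180; q_2·v_3 = (-0.6455)·0 + 0.2152·2 + 0.4734·(-2) + 0.5594·3 = 1.1619.
u_3 = v_3 + 1.1180·q_1 − 1.1619·q_2 = (0.0000, 2.0000, -2.8000, 1.6000).
‖u_3‖ = 3.7947, so q_3 = (0.0000, 0.5270, -0.7379, 0.4216).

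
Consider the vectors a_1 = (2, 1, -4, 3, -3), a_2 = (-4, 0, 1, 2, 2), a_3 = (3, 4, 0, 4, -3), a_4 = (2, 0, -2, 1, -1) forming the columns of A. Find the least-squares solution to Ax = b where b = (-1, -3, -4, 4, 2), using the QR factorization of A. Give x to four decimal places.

x = (-0.5374, 1.6465, -0.4911, 4.0522)

a_1 = (2, 1, -4, 3, -3); ‖a_1‖ = 6.2450, so e_1 = (0.3203, 0.1601, -0.6405, 0.4804, -0.4804).
e_1·a_2 = 0.3203·(-4) + 0.1601·0 + (-0.6405)·1 + 0.4804·2 + (-0.4804)·2 = -1.9215.
u_2 = a_2 + 1.9215·e_1 = (-3.3846, 0.3077, -0.2308, 2.9231, 1.0769).
‖u_2‖ = 4.6160, so e_2 = (-0.7332, 0.0667, -0.0500, 0.6332, 0.2333).
e_1·a_3 = 0.3203·3 + 0.1601·4 + (-0.6405)·0 + 0.4804·4 + (-0.4804)·(-3) = 4.9640; e_2·a_3 = (-0.7332)·3 + 0.0667·4 + (-0.0500)·0 + 0.6332·4 + 0.2333·(-3) = -0.1000.
u_3 = a_3 − 4.9640·e_1 + 0.1000·e_2 = (1.3369, 3.2118, 3.1745, 1.6787, -0.5921).
‖u_3‖ = 5.0348, so e_3 = (0.2655, 0.6379, 0.6305, 0.3334, -0.1176).
e_1·a_4 = 0.3203·2 + 0.1601·0 + (-0.6405)·(-2) + 0.4804·1 + (-0.4804)·(-1) = 2.8823; e_2·a_4 = (-0.7332)·2 + 0.0667·0 + (-0.0500)·(-2) + 0.6332·1 + 0.2333·(-1) = -0.9665; e_3·a_4 = 0.2655·2 + 0.6379·0 + 0.6305·(-2) + 0.3334·1 + (-0.1176)·(-1) = -0.2789.
u_4 = a_4 − 2.8823·e_1 + 0.9665·e_2 + 0.2789·e_3 = (0.4423, -0.2192, -0.0263, 0.3204, 0.5773).
‖u_4‖ = 0.8248, so e_4 = (0.5362, -0.2657, -0.0319, 0.3885, 0.6999).
Qᵀb = (2.7222, 3.7328, -3.6029, 3.3423).
Back-substitute: x_4 = 3.3423/0.8248 = 4.0522.
x_3 = (-3.6029 + 0.2789·4.0522)/5.0348 = -0.4911.
x_2 = (3.7328 + 0.1000·(-0.4911) + 0.9665·4.0522)/4.6160 = 1.6465.
x_1 = (2.7222 + 1.9215·1.6465 − 4.9640·(-0.4911) − 2.8823·4.0522)/6.2450 = -0.5374.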